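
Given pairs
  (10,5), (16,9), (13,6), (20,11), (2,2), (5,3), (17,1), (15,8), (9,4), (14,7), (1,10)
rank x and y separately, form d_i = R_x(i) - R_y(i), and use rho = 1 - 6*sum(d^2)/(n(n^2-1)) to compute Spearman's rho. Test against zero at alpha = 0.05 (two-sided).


Step 1: Rank x and y separately (midranks; no ties here).
rank(x): 10->5, 16->9, 13->6, 20->11, 2->2, 5->3, 17->10, 15->8, 9->4, 14->7, 1->1
rank(y): 5->5, 9->9, 6->6, 11->11, 2->2, 3->3, 1->1, 8->8, 4->4, 7->7, 10->10
Step 2: d_i = R_x(i) - R_y(i); compute d_i^2.
  (5-5)^2=0, (9-9)^2=0, (6-6)^2=0, (11-11)^2=0, (2-2)^2=0, (3-3)^2=0, (10-1)^2=81, (8-8)^2=0, (4-4)^2=0, (7-7)^2=0, (1-10)^2=81
sum(d^2) = 162.
Step 3: rho = 1 - 6*162 / (11*(11^2 - 1)) = 1 - 972/1320 = 0.263636.
Step 4: Under H0, t = rho * sqrt((n-2)/(1-rho^2)) = 0.8199 ~ t(9).
Step 5: Two-sided p-value from the t-distribution with 9 df = 0.433441.
Step 6: alpha = 0.05. fail to reject H0.

rho = 0.2636, p = 0.433441, fail to reject H0 at alpha = 0.05.


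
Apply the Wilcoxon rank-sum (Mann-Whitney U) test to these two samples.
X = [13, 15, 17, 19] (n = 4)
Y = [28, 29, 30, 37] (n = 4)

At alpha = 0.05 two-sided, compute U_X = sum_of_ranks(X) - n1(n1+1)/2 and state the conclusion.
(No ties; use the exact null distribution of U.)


Step 1: Combine and sort all 8 observations; assign midranks.
sorted (value, group): (13,X), (15,X), (17,X), (19,X), (28,Y), (29,Y), (30,Y), (37,Y)
ranks: 13->1, 15->2, 17->3, 19->4, 28->5, 29->6, 30->7, 37->8
Step 2: Rank sum for X: R1 = 1 + 2 + 3 + 4 = 10.
Step 3: U_X = R1 - n1(n1+1)/2 = 10 - 4*5/2 = 10 - 10 = 0.
       U_Y = n1*n2 - U_X = 16 - 0 = 16.
Step 4: No ties, so the exact null distribution of U (based on enumerating the C(8,4) = 70 equally likely rank assignments) gives the two-sided p-value.
Step 5: p-value = 0.028571; compare to alpha = 0.05. reject H0.

U_X = 0, p = 0.028571, reject H0 at alpha = 0.05.


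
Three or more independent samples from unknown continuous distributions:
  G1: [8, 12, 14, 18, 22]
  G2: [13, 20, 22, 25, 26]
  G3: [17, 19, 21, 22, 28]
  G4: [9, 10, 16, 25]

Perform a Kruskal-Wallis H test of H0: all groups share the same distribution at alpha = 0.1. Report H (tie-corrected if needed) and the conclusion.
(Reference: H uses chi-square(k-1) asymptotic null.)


Step 1: Combine all N = 19 observations and assign midranks.
sorted (value, group, rank): (8,G1,1), (9,G4,2), (10,G4,3), (12,G1,4), (13,G2,5), (14,G1,6), (16,G4,7), (17,G3,8), (18,G1,9), (19,G3,10), (20,G2,11), (21,G3,12), (22,G1,14), (22,G2,14), (22,G3,14), (25,G2,16.5), (25,G4,16.5), (26,G2,18), (28,G3,19)
Step 2: Sum ranks within each group.
R_1 = 34 (n_1 = 5)
R_2 = 64.5 (n_2 = 5)
R_3 = 63 (n_3 = 5)
R_4 = 28.5 (n_4 = 4)
Step 3: H = 12/(N(N+1)) * sum(R_i^2/n_i) - 3(N+1)
     = 12/(19*20) * (34^2/5 + 64.5^2/5 + 63^2/5 + 28.5^2/4) - 3*20
     = 0.031579 * 2060.11 - 60
     = 5.056184.
Step 4: Ties present; correction factor C = 1 - 30/(19^3 - 19) = 0.995614. Corrected H = 5.056184 / 0.995614 = 5.078458.
Step 5: Under H0, H ~ chi^2(3); p-value = 0.166141.
Step 6: alpha = 0.1. fail to reject H0.

H = 5.0785, df = 3, p = 0.166141, fail to reject H0.


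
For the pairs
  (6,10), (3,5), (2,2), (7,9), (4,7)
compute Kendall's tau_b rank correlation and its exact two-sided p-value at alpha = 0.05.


Step 1: Enumerate the 10 unordered pairs (i,j) with i<j and classify each by sign(x_j-x_i) * sign(y_j-y_i).
  (1,2):dx=-3,dy=-5->C; (1,3):dx=-4,dy=-8->C; (1,4):dx=+1,dy=-1->D; (1,5):dx=-2,dy=-3->C
  (2,3):dx=-1,dy=-3->C; (2,4):dx=+4,dy=+4->C; (2,5):dx=+1,dy=+2->C; (3,4):dx=+5,dy=+7->C
  (3,5):dx=+2,dy=+5->C; (4,5):dx=-3,dy=-2->C
Step 2: C = 9, D = 1, total pairs = 10.
Step 3: tau = (C - D)/(n(n-1)/2) = (9 - 1)/10 = 0.800000.
Step 4: Exact two-sided p-value (enumerate n! = 120 permutations of y under H0): p = 0.083333.
Step 5: alpha = 0.05. fail to reject H0.

tau_b = 0.8000 (C=9, D=1), p = 0.083333, fail to reject H0.


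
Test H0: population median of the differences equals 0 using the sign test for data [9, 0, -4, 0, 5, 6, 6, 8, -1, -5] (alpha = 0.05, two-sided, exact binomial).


Step 1: Discard zero differences. Original n = 10; n_eff = number of nonzero differences = 8.
Nonzero differences (with sign): +9, -4, +5, +6, +6, +8, -1, -5
Step 2: Count signs: positive = 5, negative = 3.
Step 3: Under H0: P(positive) = 0.5, so the number of positives S ~ Bin(8, 0.5).
Step 4: Two-sided exact p-value = sum of Bin(8,0.5) probabilities at or below the observed probability = 0.726562.
Step 5: alpha = 0.05. fail to reject H0.

n_eff = 8, pos = 5, neg = 3, p = 0.726562, fail to reject H0.


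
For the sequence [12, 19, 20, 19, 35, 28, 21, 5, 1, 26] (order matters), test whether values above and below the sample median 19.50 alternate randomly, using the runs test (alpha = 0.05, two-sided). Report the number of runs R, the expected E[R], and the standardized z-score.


Step 1: Compute median = 19.50; label A = above, B = below.
Labels in order: BBABAAABBA  (n_A = 5, n_B = 5)
Step 2: Count runs R = 6.
Step 3: Under H0 (random ordering), E[R] = 2*n_A*n_B/(n_A+n_B) + 1 = 2*5*5/10 + 1 = 6.0000.
        Var[R] = 2*n_A*n_B*(2*n_A*n_B - n_A - n_B) / ((n_A+n_B)^2 * (n_A+n_B-1)) = 2000/900 = 2.2222.
        SD[R] = 1.4907.
Step 4: R = E[R], so z = 0 with no continuity correction.
Step 5: Two-sided p-value via normal approximation = 2*(1 - Phi(|z|)) = 1.000000.
Step 6: alpha = 0.05. fail to reject H0.

R = 6, z = 0.0000, p = 1.000000, fail to reject H0.


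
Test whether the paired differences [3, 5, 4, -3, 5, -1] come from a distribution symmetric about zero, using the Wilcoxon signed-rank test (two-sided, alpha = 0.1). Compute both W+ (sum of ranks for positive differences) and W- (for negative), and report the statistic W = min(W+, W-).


Step 1: Drop any zero differences (none here) and take |d_i|.
|d| = [3, 5, 4, 3, 5, 1]
Step 2: Midrank |d_i| (ties get averaged ranks).
ranks: |3|->2.5, |5|->5.5, |4|->4, |3|->2.5, |5|->5.5, |1|->1
Step 3: Attach original signs; sum ranks with positive sign and with negative sign.
W+ = 2.5 + 5.5 + 4 + 5.5 = 17.5
W- = 2.5 + 1 = 3.5
(Check: W+ + W- = 21 should equal n(n+1)/2 = 21.)
Step 4: Test statistic W = min(W+, W-) = 3.5.
Step 5: Ties in |d|, so use the tie-corrected normal approximation.
        E[W] = n(n+1)/4 = 6*7/4 = 10.5.
        Tie groups: |d|=3 (t=2), |d|=5 (t=2); sum(t^3 - t) = 12.
        Var[W] = n(n+1)(2n+1)/24 - sum(t^3-t)/48 = 546/24 - 12/48 = 22.5.
        z = (W - E[W]) / sqrt(Var[W]) = (3.5 - 10.5) / 4.7434 = -1.4757.
        Two-sided p = 2*Phi(z) = 0.140017.
Step 6: alpha = 0.1. fail to reject H0.

W+ = 17.5, W- = 3.5, W = min = 3.5, p = 0.140017, fail to reject H0.


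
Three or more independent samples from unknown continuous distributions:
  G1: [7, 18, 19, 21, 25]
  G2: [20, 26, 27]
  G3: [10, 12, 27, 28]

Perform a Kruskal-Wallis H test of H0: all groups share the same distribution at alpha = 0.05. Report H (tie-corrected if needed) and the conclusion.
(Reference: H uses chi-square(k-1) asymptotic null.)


Step 1: Combine all N = 12 observations and assign midranks.
sorted (value, group, rank): (7,G1,1), (10,G3,2), (12,G3,3), (18,G1,4), (19,G1,5), (20,G2,6), (21,G1,7), (25,G1,8), (26,G2,9), (27,G2,10.5), (27,G3,10.5), (28,G3,12)
Step 2: Sum ranks within each group.
R_1 = 25 (n_1 = 5)
R_2 = 25.5 (n_2 = 3)
R_3 = 27.5 (n_3 = 4)
Step 3: H = 12/(N(N+1)) * sum(R_i^2/n_i) - 3(N+1)
     = 12/(12*13) * (25^2/5 + 25.5^2/3 + 27.5^2/4) - 3*13
     = 0.076923 * 530.812 - 39
     = 1.831731.
Step 4: Ties present; correction factor C = 1 - 6/(12^3 - 12) = 0.996503. Corrected H = 1.831731 / 0.996503 = 1.838158.
Step 5: Under H0, H ~ chi^2(2); p-value = 0.398886.
Step 6: alpha = 0.05. fail to reject H0.

H = 1.8382, df = 2, p = 0.398886, fail to reject H0.


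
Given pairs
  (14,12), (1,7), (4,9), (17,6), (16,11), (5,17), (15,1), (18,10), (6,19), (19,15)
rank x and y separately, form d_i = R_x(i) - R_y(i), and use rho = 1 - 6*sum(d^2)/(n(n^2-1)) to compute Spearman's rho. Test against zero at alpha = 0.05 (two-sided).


Step 1: Rank x and y separately (midranks; no ties here).
rank(x): 14->5, 1->1, 4->2, 17->8, 16->7, 5->3, 15->6, 18->9, 6->4, 19->10
rank(y): 12->7, 7->3, 9->4, 6->2, 11->6, 17->9, 1->1, 10->5, 19->10, 15->8
Step 2: d_i = R_x(i) - R_y(i); compute d_i^2.
  (5-7)^2=4, (1-3)^2=4, (2-4)^2=4, (8-2)^2=36, (7-6)^2=1, (3-9)^2=36, (6-1)^2=25, (9-5)^2=16, (4-10)^2=36, (10-8)^2=4
sum(d^2) = 166.
Step 3: rho = 1 - 6*166 / (10*(10^2 - 1)) = 1 - 996/990 = -0.006061.
Step 4: Under H0, t = rho * sqrt((n-2)/(1-rho^2)) = -0.0171 ~ t(8).
Step 5: Two-sided p-value from the t-distribution with 8 df = 0.986743.
Step 6: alpha = 0.05. fail to reject H0.

rho = -0.0061, p = 0.986743, fail to reject H0 at alpha = 0.05.


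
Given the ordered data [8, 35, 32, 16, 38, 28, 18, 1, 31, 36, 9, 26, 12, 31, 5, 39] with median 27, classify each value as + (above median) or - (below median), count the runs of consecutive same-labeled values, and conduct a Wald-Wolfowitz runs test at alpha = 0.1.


Step 1: Compute median = 27; label A = above, B = below.
Labels in order: BAABAABBAABBBABA  (n_A = 8, n_B = 8)
Step 2: Count runs R = 10.
Step 3: Under H0 (random ordering), E[R] = 2*n_A*n_B/(n_A+n_B) + 1 = 2*8*8/16 + 1 = 9.0000.
        Var[R] = 2*n_A*n_B*(2*n_A*n_B - n_A - n_B) / ((n_A+n_B)^2 * (n_A+n_B-1)) = 14336/3840 = 3.7333.
        SD[R] = 1.9322.
Step 4: Continuity-corrected z = (R - 0.5 - E[R]) / SD[R] = (10 - 0.5 - 9.0000) / 1.9322 = 0.2588.
Step 5: Two-sided p-value via normal approximation = 2*(1 - Phi(|z|)) = 0.795809.
Step 6: alpha = 0.1. fail to reject H0.

R = 10, z = 0.2588, p = 0.795809, fail to reject H0.


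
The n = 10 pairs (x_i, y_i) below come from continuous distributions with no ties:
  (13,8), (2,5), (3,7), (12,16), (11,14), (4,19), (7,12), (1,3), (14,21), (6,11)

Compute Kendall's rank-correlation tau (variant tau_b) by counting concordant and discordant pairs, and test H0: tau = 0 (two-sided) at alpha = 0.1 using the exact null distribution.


Step 1: Enumerate the 45 unordered pairs (i,j) with i<j and classify each by sign(x_j-x_i) * sign(y_j-y_i).
  (1,2):dx=-11,dy=-3->C; (1,3):dx=-10,dy=-1->C; (1,4):dx=-1,dy=+8->D; (1,5):dx=-2,dy=+6->D
  (1,6):dx=-9,dy=+11->D; (1,7):dx=-6,dy=+4->D; (1,8):dx=-12,dy=-5->C; (1,9):dx=+1,dy=+13->C
  (1,10):dx=-7,dy=+3->D; (2,3):dx=+1,dy=+2->C; (2,4):dx=+10,dy=+11->C; (2,5):dx=+9,dy=+9->C
  (2,6):dx=+2,dy=+14->C; (2,7):dx=+5,dy=+7->C; (2,8):dx=-1,dy=-2->C; (2,9):dx=+12,dy=+16->C
  (2,10):dx=+4,dy=+6->C; (3,4):dx=+9,dy=+9->C; (3,5):dx=+8,dy=+7->C; (3,6):dx=+1,dy=+12->C
  (3,7):dx=+4,dy=+5->C; (3,8):dx=-2,dy=-4->C; (3,9):dx=+11,dy=+14->C; (3,10):dx=+3,dy=+4->C
  (4,5):dx=-1,dy=-2->C; (4,6):dx=-8,dy=+3->D; (4,7):dx=-5,dy=-4->C; (4,8):dx=-11,dy=-13->C
  (4,9):dx=+2,dy=+5->C; (4,10):dx=-6,dy=-5->C; (5,6):dx=-7,dy=+5->D; (5,7):dx=-4,dy=-2->C
  (5,8):dx=-10,dy=-11->C; (5,9):dx=+3,dy=+7->C; (5,10):dx=-5,dy=-3->C; (6,7):dx=+3,dy=-7->D
  (6,8):dx=-3,dy=-16->C; (6,9):dx=+10,dy=+2->C; (6,10):dx=+2,dy=-8->D; (7,8):dx=-6,dy=-9->C
  (7,9):dx=+7,dy=+9->C; (7,10):dx=-1,dy=-1->C; (8,9):dx=+13,dy=+18->C; (8,10):dx=+5,dy=+8->C
  (9,10):dx=-8,dy=-10->C
Step 2: C = 36, D = 9, total pairs = 45.
Step 3: tau = (C - D)/(n(n-1)/2) = (36 - 9)/45 = 0.600000.
Step 4: Exact two-sided p-value (enumerate n! = 3628800 permutations of y under H0): p = 0.016666.
Step 5: alpha = 0.1. reject H0.

tau_b = 0.6000 (C=36, D=9), p = 0.016666, reject H0.


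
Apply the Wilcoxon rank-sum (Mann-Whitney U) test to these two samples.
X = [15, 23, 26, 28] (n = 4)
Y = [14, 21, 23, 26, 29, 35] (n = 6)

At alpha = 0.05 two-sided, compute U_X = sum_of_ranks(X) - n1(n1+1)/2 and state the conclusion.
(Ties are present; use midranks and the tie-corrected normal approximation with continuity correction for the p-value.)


Step 1: Combine and sort all 10 observations; assign midranks.
sorted (value, group): (14,Y), (15,X), (21,Y), (23,X), (23,Y), (26,X), (26,Y), (28,X), (29,Y), (35,Y)
ranks: 14->1, 15->2, 21->3, 23->4.5, 23->4.5, 26->6.5, 26->6.5, 28->8, 29->9, 35->10
Step 2: Rank sum for X: R1 = 2 + 4.5 + 6.5 + 8 = 21.
Step 3: U_X = R1 - n1(n1+1)/2 = 21 - 4*5/2 = 21 - 10 = 11.
       U_Y = n1*n2 - U_X = 24 - 11 = 13.
Step 4: Ties are present, so use the tie-corrected normal approximation (with continuity correction) for the p-value.
Step 5: p-value = 0.914589; compare to alpha = 0.05. fail to reject H0.

U_X = 11, p = 0.914589, fail to reject H0 at alpha = 0.05.


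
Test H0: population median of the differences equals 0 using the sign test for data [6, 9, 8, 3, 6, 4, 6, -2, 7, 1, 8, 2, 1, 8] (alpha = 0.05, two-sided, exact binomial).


Step 1: Discard zero differences. Original n = 14; n_eff = number of nonzero differences = 14.
Nonzero differences (with sign): +6, +9, +8, +3, +6, +4, +6, -2, +7, +1, +8, +2, +1, +8
Step 2: Count signs: positive = 13, negative = 1.
Step 3: Under H0: P(positive) = 0.5, so the number of positives S ~ Bin(14, 0.5).
Step 4: Two-sided exact p-value = sum of Bin(14,0.5) probabilities at or below the observed probability = 0.001831.
Step 5: alpha = 0.05. reject H0.

n_eff = 14, pos = 13, neg = 1, p = 0.001831, reject H0.


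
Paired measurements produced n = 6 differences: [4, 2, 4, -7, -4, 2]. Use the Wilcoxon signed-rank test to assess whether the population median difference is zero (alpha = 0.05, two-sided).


Step 1: Drop any zero differences (none here) and take |d_i|.
|d| = [4, 2, 4, 7, 4, 2]
Step 2: Midrank |d_i| (ties get averaged ranks).
ranks: |4|->4, |2|->1.5, |4|->4, |7|->6, |4|->4, |2|->1.5
Step 3: Attach original signs; sum ranks with positive sign and with negative sign.
W+ = 4 + 1.5 + 4 + 1.5 = 11
W- = 6 + 4 = 10
(Check: W+ + W- = 21 should equal n(n+1)/2 = 21.)
Step 4: Test statistic W = min(W+, W-) = 10.
Step 5: Ties in |d|, so use the tie-corrected normal approximation.
        E[W] = n(n+1)/4 = 6*7/4 = 10.5.
        Tie groups: |d|=2 (t=2), |d|=4 (t=3); sum(t^3 - t) = 30.
        Var[W] = n(n+1)(2n+1)/24 - sum(t^3-t)/48 = 546/24 - 30/48 = 22.125.
        z = (W - E[W]) / sqrt(Var[W]) = (10 - 10.5) / 4.7037 = -0.1063.
        Two-sided p = 2*Phi(z) = 0.915345.
Step 6: alpha = 0.05. fail to reject H0.

W+ = 11, W- = 10, W = min = 10, p = 0.915345, fail to reject H0.


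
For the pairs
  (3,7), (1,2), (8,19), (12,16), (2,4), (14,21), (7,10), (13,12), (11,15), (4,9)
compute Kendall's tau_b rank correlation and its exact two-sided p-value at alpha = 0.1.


Step 1: Enumerate the 45 unordered pairs (i,j) with i<j and classify each by sign(x_j-x_i) * sign(y_j-y_i).
  (1,2):dx=-2,dy=-5->C; (1,3):dx=+5,dy=+12->C; (1,4):dx=+9,dy=+9->C; (1,5):dx=-1,dy=-3->C
  (1,6):dx=+11,dy=+14->C; (1,7):dx=+4,dy=+3->C; (1,8):dx=+10,dy=+5->C; (1,9):dx=+8,dy=+8->C
  (1,10):dx=+1,dy=+2->C; (2,3):dx=+7,dy=+17->C; (2,4):dx=+11,dy=+14->C; (2,5):dx=+1,dy=+2->C
  (2,6):dx=+13,dy=+19->C; (2,7):dx=+6,dy=+8->C; (2,8):dx=+12,dy=+10->C; (2,9):dx=+10,dy=+13->C
  (2,10):dx=+3,dy=+7->C; (3,4):dx=+4,dy=-3->D; (3,5):dx=-6,dy=-15->C; (3,6):dx=+6,dy=+2->C
  (3,7):dx=-1,dy=-9->C; (3,8):dx=+5,dy=-7->D; (3,9):dx=+3,dy=-4->D; (3,10):dx=-4,dy=-10->C
  (4,5):dx=-10,dy=-12->C; (4,6):dx=+2,dy=+5->C; (4,7):dx=-5,dy=-6->C; (4,8):dx=+1,dy=-4->D
  (4,9):dx=-1,dy=-1->C; (4,10):dx=-8,dy=-7->C; (5,6):dx=+12,dy=+17->C; (5,7):dx=+5,dy=+6->C
  (5,8):dx=+11,dy=+8->C; (5,9):dx=+9,dy=+11->C; (5,10):dx=+2,dy=+5->C; (6,7):dx=-7,dy=-11->C
  (6,8):dx=-1,dy=-9->C; (6,9):dx=-3,dy=-6->C; (6,10):dx=-10,dy=-12->C; (7,8):dx=+6,dy=+2->C
  (7,9):dx=+4,dy=+5->C; (7,10):dx=-3,dy=-1->C; (8,9):dx=-2,dy=+3->D; (8,10):dx=-9,dy=-3->C
  (9,10):dx=-7,dy=-6->C
Step 2: C = 40, D = 5, total pairs = 45.
Step 3: tau = (C - D)/(n(n-1)/2) = (40 - 5)/45 = 0.777778.
Step 4: Exact two-sided p-value (enumerate n! = 3628800 permutations of y under H0): p = 0.000946.
Step 5: alpha = 0.1. reject H0.

tau_b = 0.7778 (C=40, D=5), p = 0.000946, reject H0.


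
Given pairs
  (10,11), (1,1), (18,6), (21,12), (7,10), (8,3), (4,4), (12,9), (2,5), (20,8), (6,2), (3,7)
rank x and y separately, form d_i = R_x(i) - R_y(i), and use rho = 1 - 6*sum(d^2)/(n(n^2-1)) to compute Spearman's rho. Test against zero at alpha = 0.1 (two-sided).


Step 1: Rank x and y separately (midranks; no ties here).
rank(x): 10->8, 1->1, 18->10, 21->12, 7->6, 8->7, 4->4, 12->9, 2->2, 20->11, 6->5, 3->3
rank(y): 11->11, 1->1, 6->6, 12->12, 10->10, 3->3, 4->4, 9->9, 5->5, 8->8, 2->2, 7->7
Step 2: d_i = R_x(i) - R_y(i); compute d_i^2.
  (8-11)^2=9, (1-1)^2=0, (10-6)^2=16, (12-12)^2=0, (6-10)^2=16, (7-3)^2=16, (4-4)^2=0, (9-9)^2=0, (2-5)^2=9, (11-8)^2=9, (5-2)^2=9, (3-7)^2=16
sum(d^2) = 100.
Step 3: rho = 1 - 6*100 / (12*(12^2 - 1)) = 1 - 600/1716 = 0.650350.
Step 4: Under H0, t = rho * sqrt((n-2)/(1-rho^2)) = 2.7073 ~ t(10).
Step 5: Two-sided p-value from the t-distribution with 10 df = 0.022034.
Step 6: alpha = 0.1. reject H0.

rho = 0.6503, p = 0.022034, reject H0 at alpha = 0.1.


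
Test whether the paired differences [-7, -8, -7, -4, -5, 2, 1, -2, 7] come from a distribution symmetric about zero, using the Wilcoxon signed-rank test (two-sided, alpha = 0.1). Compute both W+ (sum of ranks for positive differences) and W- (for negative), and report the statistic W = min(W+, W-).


Step 1: Drop any zero differences (none here) and take |d_i|.
|d| = [7, 8, 7, 4, 5, 2, 1, 2, 7]
Step 2: Midrank |d_i| (ties get averaged ranks).
ranks: |7|->7, |8|->9, |7|->7, |4|->4, |5|->5, |2|->2.5, |1|->1, |2|->2.5, |7|->7
Step 3: Attach original signs; sum ranks with positive sign and with negative sign.
W+ = 2.5 + 1 + 7 = 10.5
W- = 7 + 9 + 7 + 4 + 5 + 2.5 = 34.5
(Check: W+ + W- = 45 should equal n(n+1)/2 = 45.)
Step 4: Test statistic W = min(W+, W-) = 10.5.
Step 5: Ties in |d|, so use the tie-corrected normal approximation.
        E[W] = n(n+1)/4 = 9*10/4 = 22.5.
        Tie groups: |d|=2 (t=2), |d|=7 (t=3); sum(t^3 - t) = 30.
        Var[W] = n(n+1)(2n+1)/24 - sum(t^3-t)/48 = 1710/24 - 30/48 = 70.625.
        z = (W - E[W]) / sqrt(Var[W]) = (10.5 - 22.5) / 8.4039 = -1.4279.
        Two-sided p = 2*Phi(z) = 0.153317.
Step 6: alpha = 0.1. fail to reject H0.

W+ = 10.5, W- = 34.5, W = min = 10.5, p = 0.153317, fail to reject H0.


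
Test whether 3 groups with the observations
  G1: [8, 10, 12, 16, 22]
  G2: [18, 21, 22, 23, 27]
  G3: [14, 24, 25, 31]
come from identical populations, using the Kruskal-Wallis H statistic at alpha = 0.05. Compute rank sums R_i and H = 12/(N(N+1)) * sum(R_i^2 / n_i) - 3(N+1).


Step 1: Combine all N = 14 observations and assign midranks.
sorted (value, group, rank): (8,G1,1), (10,G1,2), (12,G1,3), (14,G3,4), (16,G1,5), (18,G2,6), (21,G2,7), (22,G1,8.5), (22,G2,8.5), (23,G2,10), (24,G3,11), (25,G3,12), (27,G2,13), (31,G3,14)
Step 2: Sum ranks within each group.
R_1 = 19.5 (n_1 = 5)
R_2 = 44.5 (n_2 = 5)
R_3 = 41 (n_3 = 4)
Step 3: H = 12/(N(N+1)) * sum(R_i^2/n_i) - 3(N+1)
     = 12/(14*15) * (19.5^2/5 + 44.5^2/5 + 41^2/4) - 3*15
     = 0.057143 * 892.35 - 45
     = 5.991429.
Step 4: Ties present; correction factor C = 1 - 6/(14^3 - 14) = 0.997802. Corrected H = 5.991429 / 0.997802 = 6.004626.
Step 5: Under H0, H ~ chi^2(2); p-value = 0.049672.
Step 6: alpha = 0.05. reject H0.

H = 6.0046, df = 2, p = 0.049672, reject H0.


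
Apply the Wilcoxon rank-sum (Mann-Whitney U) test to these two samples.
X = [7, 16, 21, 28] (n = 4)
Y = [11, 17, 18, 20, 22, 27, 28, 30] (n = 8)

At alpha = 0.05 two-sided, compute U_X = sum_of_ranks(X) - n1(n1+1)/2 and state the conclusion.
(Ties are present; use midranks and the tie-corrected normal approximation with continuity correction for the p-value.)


Step 1: Combine and sort all 12 observations; assign midranks.
sorted (value, group): (7,X), (11,Y), (16,X), (17,Y), (18,Y), (20,Y), (21,X), (22,Y), (27,Y), (28,X), (28,Y), (30,Y)
ranks: 7->1, 11->2, 16->3, 17->4, 18->5, 20->6, 21->7, 22->8, 27->9, 28->10.5, 28->10.5, 30->12
Step 2: Rank sum for X: R1 = 1 + 3 + 7 + 10.5 = 21.5.
Step 3: U_X = R1 - n1(n1+1)/2 = 21.5 - 4*5/2 = 21.5 - 10 = 11.5.
       U_Y = n1*n2 - U_X = 32 - 11.5 = 20.5.
Step 4: Ties are present, so use the tie-corrected normal approximation (with continuity correction) for the p-value.
Step 5: p-value = 0.496152; compare to alpha = 0.05. fail to reject H0.

U_X = 11.5, p = 0.496152, fail to reject H0 at alpha = 0.05.


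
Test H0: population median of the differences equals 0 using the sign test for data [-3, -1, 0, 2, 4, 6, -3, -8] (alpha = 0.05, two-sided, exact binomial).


Step 1: Discard zero differences. Original n = 8; n_eff = number of nonzero differences = 7.
Nonzero differences (with sign): -3, -1, +2, +4, +6, -3, -8
Step 2: Count signs: positive = 3, negative = 4.
Step 3: Under H0: P(positive) = 0.5, so the number of positives S ~ Bin(7, 0.5).
Step 4: Two-sided exact p-value = sum of Bin(7,0.5) probabilities at or below the observed probability = 1.000000.
Step 5: alpha = 0.05. fail to reject H0.

n_eff = 7, pos = 3, neg = 4, p = 1.000000, fail to reject H0.


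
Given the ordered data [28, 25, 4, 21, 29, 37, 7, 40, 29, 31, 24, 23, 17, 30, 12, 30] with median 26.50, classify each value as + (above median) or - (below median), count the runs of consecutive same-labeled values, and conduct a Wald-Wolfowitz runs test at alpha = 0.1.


Step 1: Compute median = 26.50; label A = above, B = below.
Labels in order: ABBBAABAAABBBABA  (n_A = 8, n_B = 8)
Step 2: Count runs R = 9.
Step 3: Under H0 (random ordering), E[R] = 2*n_A*n_B/(n_A+n_B) + 1 = 2*8*8/16 + 1 = 9.0000.
        Var[R] = 2*n_A*n_B*(2*n_A*n_B - n_A - n_B) / ((n_A+n_B)^2 * (n_A+n_B-1)) = 14336/3840 = 3.7333.
        SD[R] = 1.9322.
Step 4: R = E[R], so z = 0 with no continuity correction.
Step 5: Two-sided p-value via normal approximation = 2*(1 - Phi(|z|)) = 1.000000.
Step 6: alpha = 0.1. fail to reject H0.

R = 9, z = 0.0000, p = 1.000000, fail to reject H0.


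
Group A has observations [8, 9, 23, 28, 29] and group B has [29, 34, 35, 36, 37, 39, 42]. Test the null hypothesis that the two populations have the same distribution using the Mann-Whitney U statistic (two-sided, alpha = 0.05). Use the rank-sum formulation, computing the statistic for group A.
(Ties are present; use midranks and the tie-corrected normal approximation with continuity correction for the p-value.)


Step 1: Combine and sort all 12 observations; assign midranks.
sorted (value, group): (8,X), (9,X), (23,X), (28,X), (29,X), (29,Y), (34,Y), (35,Y), (36,Y), (37,Y), (39,Y), (42,Y)
ranks: 8->1, 9->2, 23->3, 28->4, 29->5.5, 29->5.5, 34->7, 35->8, 36->9, 37->10, 39->11, 42->12
Step 2: Rank sum for X: R1 = 1 + 2 + 3 + 4 + 5.5 = 15.5.
Step 3: U_X = R1 - n1(n1+1)/2 = 15.5 - 5*6/2 = 15.5 - 15 = 0.5.
       U_Y = n1*n2 - U_X = 35 - 0.5 = 34.5.
Step 4: Ties are present, so use the tie-corrected normal approximation (with continuity correction) for the p-value.
Step 5: p-value = 0.007268; compare to alpha = 0.05. reject H0.

U_X = 0.5, p = 0.007268, reject H0 at alpha = 0.05.


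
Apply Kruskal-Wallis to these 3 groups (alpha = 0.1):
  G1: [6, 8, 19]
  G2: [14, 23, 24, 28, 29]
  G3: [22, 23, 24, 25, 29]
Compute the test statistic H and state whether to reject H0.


Step 1: Combine all N = 13 observations and assign midranks.
sorted (value, group, rank): (6,G1,1), (8,G1,2), (14,G2,3), (19,G1,4), (22,G3,5), (23,G2,6.5), (23,G3,6.5), (24,G2,8.5), (24,G3,8.5), (25,G3,10), (28,G2,11), (29,G2,12.5), (29,G3,12.5)
Step 2: Sum ranks within each group.
R_1 = 7 (n_1 = 3)
R_2 = 41.5 (n_2 = 5)
R_3 = 42.5 (n_3 = 5)
Step 3: H = 12/(N(N+1)) * sum(R_i^2/n_i) - 3(N+1)
     = 12/(13*14) * (7^2/3 + 41.5^2/5 + 42.5^2/5) - 3*14
     = 0.065934 * 722.033 - 42
     = 5.606593.
Step 4: Ties present; correction factor C = 1 - 18/(13^3 - 13) = 0.991758. Corrected H = 5.606593 / 0.991758 = 5.653186.
Step 5: Under H0, H ~ chi^2(2); p-value = 0.059214.
Step 6: alpha = 0.1. reject H0.

H = 5.6532, df = 2, p = 0.059214, reject H0.


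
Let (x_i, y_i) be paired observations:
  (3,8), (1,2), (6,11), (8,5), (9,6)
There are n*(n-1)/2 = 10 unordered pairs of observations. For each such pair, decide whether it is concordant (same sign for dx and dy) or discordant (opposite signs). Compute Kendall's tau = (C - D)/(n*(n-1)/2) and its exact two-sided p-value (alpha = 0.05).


Step 1: Enumerate the 10 unordered pairs (i,j) with i<j and classify each by sign(x_j-x_i) * sign(y_j-y_i).
  (1,2):dx=-2,dy=-6->C; (1,3):dx=+3,dy=+3->C; (1,4):dx=+5,dy=-3->D; (1,5):dx=+6,dy=-2->D
  (2,3):dx=+5,dy=+9->C; (2,4):dx=+7,dy=+3->C; (2,5):dx=+8,dy=+4->C; (3,4):dx=+2,dy=-6->D
  (3,5):dx=+3,dy=-5->D; (4,5):dx=+1,dy=+1->C
Step 2: C = 6, D = 4, total pairs = 10.
Step 3: tau = (C - D)/(n(n-1)/2) = (6 - 4)/10 = 0.200000.
Step 4: Exact two-sided p-value (enumerate n! = 120 permutations of y under H0): p = 0.816667.
Step 5: alpha = 0.05. fail to reject H0.

tau_b = 0.2000 (C=6, D=4), p = 0.816667, fail to reject H0.


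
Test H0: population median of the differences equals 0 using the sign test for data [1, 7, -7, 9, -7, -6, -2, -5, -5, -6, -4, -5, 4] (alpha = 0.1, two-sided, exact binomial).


Step 1: Discard zero differences. Original n = 13; n_eff = number of nonzero differences = 13.
Nonzero differences (with sign): +1, +7, -7, +9, -7, -6, -2, -5, -5, -6, -4, -5, +4
Step 2: Count signs: positive = 4, negative = 9.
Step 3: Under H0: P(positive) = 0.5, so the number of positives S ~ Bin(13, 0.5).
Step 4: Two-sided exact p-value = sum of Bin(13,0.5) probabilities at or below the observed probability = 0.266846.
Step 5: alpha = 0.1. fail to reject H0.

n_eff = 13, pos = 4, neg = 9, p = 0.266846, fail to reject H0.


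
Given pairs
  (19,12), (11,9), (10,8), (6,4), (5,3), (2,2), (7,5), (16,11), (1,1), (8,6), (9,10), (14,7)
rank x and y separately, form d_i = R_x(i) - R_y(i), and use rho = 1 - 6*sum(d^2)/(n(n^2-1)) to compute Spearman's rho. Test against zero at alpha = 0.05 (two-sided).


Step 1: Rank x and y separately (midranks; no ties here).
rank(x): 19->12, 11->9, 10->8, 6->4, 5->3, 2->2, 7->5, 16->11, 1->1, 8->6, 9->7, 14->10
rank(y): 12->12, 9->9, 8->8, 4->4, 3->3, 2->2, 5->5, 11->11, 1->1, 6->6, 10->10, 7->7
Step 2: d_i = R_x(i) - R_y(i); compute d_i^2.
  (12-12)^2=0, (9-9)^2=0, (8-8)^2=0, (4-4)^2=0, (3-3)^2=0, (2-2)^2=0, (5-5)^2=0, (11-11)^2=0, (1-1)^2=0, (6-6)^2=0, (7-10)^2=9, (10-7)^2=9
sum(d^2) = 18.
Step 3: rho = 1 - 6*18 / (12*(12^2 - 1)) = 1 - 108/1716 = 0.937063.
Step 4: Under H0, t = rho * sqrt((n-2)/(1-rho^2)) = 8.4868 ~ t(10).
Step 5: Two-sided p-value from the t-distribution with 10 df = 0.000007.
Step 6: alpha = 0.05. reject H0.

rho = 0.9371, p = 0.000007, reject H0 at alpha = 0.05.


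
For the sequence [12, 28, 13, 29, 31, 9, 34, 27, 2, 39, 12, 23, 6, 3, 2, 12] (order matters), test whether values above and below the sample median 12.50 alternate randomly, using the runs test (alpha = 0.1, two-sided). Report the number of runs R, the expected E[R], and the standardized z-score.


Step 1: Compute median = 12.50; label A = above, B = below.
Labels in order: BAAAABAABABABBBB  (n_A = 8, n_B = 8)
Step 2: Count runs R = 9.
Step 3: Under H0 (random ordering), E[R] = 2*n_A*n_B/(n_A+n_B) + 1 = 2*8*8/16 + 1 = 9.0000.
        Var[R] = 2*n_A*n_B*(2*n_A*n_B - n_A - n_B) / ((n_A+n_B)^2 * (n_A+n_B-1)) = 14336/3840 = 3.7333.
        SD[R] = 1.9322.
Step 4: R = E[R], so z = 0 with no continuity correction.
Step 5: Two-sided p-value via normal approximation = 2*(1 - Phi(|z|)) = 1.000000.
Step 6: alpha = 0.1. fail to reject H0.

R = 9, z = 0.0000, p = 1.000000, fail to reject H0.


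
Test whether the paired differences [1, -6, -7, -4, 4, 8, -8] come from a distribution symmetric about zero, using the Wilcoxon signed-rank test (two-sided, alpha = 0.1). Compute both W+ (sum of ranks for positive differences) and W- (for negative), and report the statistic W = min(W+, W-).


Step 1: Drop any zero differences (none here) and take |d_i|.
|d| = [1, 6, 7, 4, 4, 8, 8]
Step 2: Midrank |d_i| (ties get averaged ranks).
ranks: |1|->1, |6|->4, |7|->5, |4|->2.5, |4|->2.5, |8|->6.5, |8|->6.5
Step 3: Attach original signs; sum ranks with positive sign and with negative sign.
W+ = 1 + 2.5 + 6.5 = 10
W- = 4 + 5 + 2.5 + 6.5 = 18
(Check: W+ + W- = 28 should equal n(n+1)/2 = 28.)
Step 4: Test statistic W = min(W+, W-) = 10.
Step 5: Ties in |d|, so use the tie-corrected normal approximation.
        E[W] = n(n+1)/4 = 7*8/4 = 14.
        Tie groups: |d|=4 (t=2), |d|=8 (t=2); sum(t^3 - t) = 12.
        Var[W] = n(n+1)(2n+1)/24 - sum(t^3-t)/48 = 840/24 - 12/48 = 34.75.
        z = (W - E[W]) / sqrt(Var[W]) = (10 - 14) / 5.8949 = -0.6786.
        Two-sided p = 2*Phi(z) = 0.497422.
Step 6: alpha = 0.1. fail to reject H0.

W+ = 10, W- = 18, W = min = 10, p = 0.497422, fail to reject H0.


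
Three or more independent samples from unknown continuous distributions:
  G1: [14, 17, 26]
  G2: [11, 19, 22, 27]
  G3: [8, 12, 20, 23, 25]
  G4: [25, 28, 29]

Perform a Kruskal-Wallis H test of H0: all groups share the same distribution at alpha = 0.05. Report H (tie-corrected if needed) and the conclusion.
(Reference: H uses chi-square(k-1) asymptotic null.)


Step 1: Combine all N = 15 observations and assign midranks.
sorted (value, group, rank): (8,G3,1), (11,G2,2), (12,G3,3), (14,G1,4), (17,G1,5), (19,G2,6), (20,G3,7), (22,G2,8), (23,G3,9), (25,G3,10.5), (25,G4,10.5), (26,G1,12), (27,G2,13), (28,G4,14), (29,G4,15)
Step 2: Sum ranks within each group.
R_1 = 21 (n_1 = 3)
R_2 = 29 (n_2 = 4)
R_3 = 30.5 (n_3 = 5)
R_4 = 39.5 (n_4 = 3)
Step 3: H = 12/(N(N+1)) * sum(R_i^2/n_i) - 3(N+1)
     = 12/(15*16) * (21^2/3 + 29^2/4 + 30.5^2/5 + 39.5^2/3) - 3*16
     = 0.050000 * 1063.38 - 48
     = 5.169167.
Step 4: Ties present; correction factor C = 1 - 6/(15^3 - 15) = 0.998214. Corrected H = 5.169167 / 0.998214 = 5.178414.
Step 5: Under H0, H ~ chi^2(3); p-value = 0.159189.
Step 6: alpha = 0.05. fail to reject H0.

H = 5.1784, df = 3, p = 0.159189, fail to reject H0.


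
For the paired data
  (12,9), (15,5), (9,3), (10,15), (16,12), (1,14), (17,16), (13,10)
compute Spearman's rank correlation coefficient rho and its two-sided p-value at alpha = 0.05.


Step 1: Rank x and y separately (midranks; no ties here).
rank(x): 12->4, 15->6, 9->2, 10->3, 16->7, 1->1, 17->8, 13->5
rank(y): 9->3, 5->2, 3->1, 15->7, 12->5, 14->6, 16->8, 10->4
Step 2: d_i = R_x(i) - R_y(i); compute d_i^2.
  (4-3)^2=1, (6-2)^2=16, (2-1)^2=1, (3-7)^2=16, (7-5)^2=4, (1-6)^2=25, (8-8)^2=0, (5-4)^2=1
sum(d^2) = 64.
Step 3: rho = 1 - 6*64 / (8*(8^2 - 1)) = 1 - 384/504 = 0.238095.
Step 4: Under H0, t = rho * sqrt((n-2)/(1-rho^2)) = 0.6005 ~ t(6).
Step 5: Two-sided p-value from the t-distribution with 6 df = 0.570156.
Step 6: alpha = 0.05. fail to reject H0.

rho = 0.2381, p = 0.570156, fail to reject H0 at alpha = 0.05.


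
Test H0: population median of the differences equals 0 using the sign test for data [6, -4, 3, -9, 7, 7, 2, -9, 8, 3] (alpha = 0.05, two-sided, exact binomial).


Step 1: Discard zero differences. Original n = 10; n_eff = number of nonzero differences = 10.
Nonzero differences (with sign): +6, -4, +3, -9, +7, +7, +2, -9, +8, +3
Step 2: Count signs: positive = 7, negative = 3.
Step 3: Under H0: P(positive) = 0.5, so the number of positives S ~ Bin(10, 0.5).
Step 4: Two-sided exact p-value = sum of Bin(10,0.5) probabilities at or below the observed probability = 0.343750.
Step 5: alpha = 0.05. fail to reject H0.

n_eff = 10, pos = 7, neg = 3, p = 0.343750, fail to reject H0.


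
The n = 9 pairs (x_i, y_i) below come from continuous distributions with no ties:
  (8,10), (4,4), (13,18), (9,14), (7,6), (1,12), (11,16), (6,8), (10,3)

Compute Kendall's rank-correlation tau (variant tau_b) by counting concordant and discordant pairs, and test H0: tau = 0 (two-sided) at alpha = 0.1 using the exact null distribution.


Step 1: Enumerate the 36 unordered pairs (i,j) with i<j and classify each by sign(x_j-x_i) * sign(y_j-y_i).
  (1,2):dx=-4,dy=-6->C; (1,3):dx=+5,dy=+8->C; (1,4):dx=+1,dy=+4->C; (1,5):dx=-1,dy=-4->C
  (1,6):dx=-7,dy=+2->D; (1,7):dx=+3,dy=+6->C; (1,8):dx=-2,dy=-2->C; (1,9):dx=+2,dy=-7->D
  (2,3):dx=+9,dy=+14->C; (2,4):dx=+5,dy=+10->C; (2,5):dx=+3,dy=+2->C; (2,6):dx=-3,dy=+8->D
  (2,7):dx=+7,dy=+12->C; (2,8):dx=+2,dy=+4->C; (2,9):dx=+6,dy=-1->D; (3,4):dx=-4,dy=-4->C
  (3,5):dx=-6,dy=-12->C; (3,6):dx=-12,dy=-6->C; (3,7):dx=-2,dy=-2->C; (3,8):dx=-7,dy=-10->C
  (3,9):dx=-3,dy=-15->C; (4,5):dx=-2,dy=-8->C; (4,6):dx=-8,dy=-2->C; (4,7):dx=+2,dy=+2->C
  (4,8):dx=-3,dy=-6->C; (4,9):dx=+1,dy=-11->D; (5,6):dx=-6,dy=+6->D; (5,7):dx=+4,dy=+10->C
  (5,8):dx=-1,dy=+2->D; (5,9):dx=+3,dy=-3->D; (6,7):dx=+10,dy=+4->C; (6,8):dx=+5,dy=-4->D
  (6,9):dx=+9,dy=-9->D; (7,8):dx=-5,dy=-8->C; (7,9):dx=-1,dy=-13->C; (8,9):dx=+4,dy=-5->D
Step 2: C = 25, D = 11, total pairs = 36.
Step 3: tau = (C - D)/(n(n-1)/2) = (25 - 11)/36 = 0.388889.
Step 4: Exact two-sided p-value (enumerate n! = 362880 permutations of y under H0): p = 0.180181.
Step 5: alpha = 0.1. fail to reject H0.

tau_b = 0.3889 (C=25, D=11), p = 0.180181, fail to reject H0.


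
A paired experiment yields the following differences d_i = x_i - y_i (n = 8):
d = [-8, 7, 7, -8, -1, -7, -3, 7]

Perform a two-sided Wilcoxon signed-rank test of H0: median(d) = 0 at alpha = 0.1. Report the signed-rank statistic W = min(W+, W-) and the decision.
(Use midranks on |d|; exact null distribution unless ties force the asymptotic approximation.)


Step 1: Drop any zero differences (none here) and take |d_i|.
|d| = [8, 7, 7, 8, 1, 7, 3, 7]
Step 2: Midrank |d_i| (ties get averaged ranks).
ranks: |8|->7.5, |7|->4.5, |7|->4.5, |8|->7.5, |1|->1, |7|->4.5, |3|->2, |7|->4.5
Step 3: Attach original signs; sum ranks with positive sign and with negative sign.
W+ = 4.5 + 4.5 + 4.5 = 13.5
W- = 7.5 + 7.5 + 1 + 4.5 + 2 = 22.5
(Check: W+ + W- = 36 should equal n(n+1)/2 = 36.)
Step 4: Test statistic W = min(W+, W-) = 13.5.
Step 5: Ties in |d|, so use the tie-corrected normal approximation.
        E[W] = n(n+1)/4 = 8*9/4 = 18.
        Tie groups: |d|=7 (t=4), |d|=8 (t=2); sum(t^3 - t) = 66.
        Var[W] = n(n+1)(2n+1)/24 - sum(t^3-t)/48 = 1224/24 - 66/48 = 49.625.
        z = (W - E[W]) / sqrt(Var[W]) = (13.5 - 18) / 7.0445 = -0.6388.
        Two-sided p = 2*Phi(z) = 0.522956.
Step 6: alpha = 0.1. fail to reject H0.

W+ = 13.5, W- = 22.5, W = min = 13.5, p = 0.522956, fail to reject H0.


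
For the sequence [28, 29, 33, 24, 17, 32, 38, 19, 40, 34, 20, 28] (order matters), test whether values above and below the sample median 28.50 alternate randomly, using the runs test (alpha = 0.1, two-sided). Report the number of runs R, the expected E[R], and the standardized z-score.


Step 1: Compute median = 28.50; label A = above, B = below.
Labels in order: BAABBAABAABB  (n_A = 6, n_B = 6)
Step 2: Count runs R = 7.
Step 3: Under H0 (random ordering), E[R] = 2*n_A*n_B/(n_A+n_B) + 1 = 2*6*6/12 + 1 = 7.0000.
        Var[R] = 2*n_A*n_B*(2*n_A*n_B - n_A - n_B) / ((n_A+n_B)^2 * (n_A+n_B-1)) = 4320/1584 = 2.7273.
        SD[R] = 1.6514.
Step 4: R = E[R], so z = 0 with no continuity correction.
Step 5: Two-sided p-value via normal approximation = 2*(1 - Phi(|z|)) = 1.000000.
Step 6: alpha = 0.1. fail to reject H0.

R = 7, z = 0.0000, p = 1.000000, fail to reject H0.


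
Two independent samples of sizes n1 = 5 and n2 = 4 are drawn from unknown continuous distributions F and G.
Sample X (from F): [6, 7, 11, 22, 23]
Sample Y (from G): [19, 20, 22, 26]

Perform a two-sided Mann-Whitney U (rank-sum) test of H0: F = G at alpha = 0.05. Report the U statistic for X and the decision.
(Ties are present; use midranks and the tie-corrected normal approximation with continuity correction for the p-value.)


Step 1: Combine and sort all 9 observations; assign midranks.
sorted (value, group): (6,X), (7,X), (11,X), (19,Y), (20,Y), (22,X), (22,Y), (23,X), (26,Y)
ranks: 6->1, 7->2, 11->3, 19->4, 20->5, 22->6.5, 22->6.5, 23->8, 26->9
Step 2: Rank sum for X: R1 = 1 + 2 + 3 + 6.5 + 8 = 20.5.
Step 3: U_X = R1 - n1(n1+1)/2 = 20.5 - 5*6/2 = 20.5 - 15 = 5.5.
       U_Y = n1*n2 - U_X = 20 - 5.5 = 14.5.
Step 4: Ties are present, so use the tie-corrected normal approximation (with continuity correction) for the p-value.
Step 5: p-value = 0.325163; compare to alpha = 0.05. fail to reject H0.

U_X = 5.5, p = 0.325163, fail to reject H0 at alpha = 0.05.


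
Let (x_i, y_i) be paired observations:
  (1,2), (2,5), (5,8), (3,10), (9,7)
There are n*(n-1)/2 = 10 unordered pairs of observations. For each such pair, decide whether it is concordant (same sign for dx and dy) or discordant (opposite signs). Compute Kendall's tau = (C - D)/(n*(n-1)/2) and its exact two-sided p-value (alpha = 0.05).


Step 1: Enumerate the 10 unordered pairs (i,j) with i<j and classify each by sign(x_j-x_i) * sign(y_j-y_i).
  (1,2):dx=+1,dy=+3->C; (1,3):dx=+4,dy=+6->C; (1,4):dx=+2,dy=+8->C; (1,5):dx=+8,dy=+5->C
  (2,3):dx=+3,dy=+3->C; (2,4):dx=+1,dy=+5->C; (2,5):dx=+7,dy=+2->C; (3,4):dx=-2,dy=+2->D
  (3,5):dx=+4,dy=-1->D; (4,5):dx=+6,dy=-3->D
Step 2: C = 7, D = 3, total pairs = 10.
Step 3: tau = (C - D)/(n(n-1)/2) = (7 - 3)/10 = 0.400000.
Step 4: Exact two-sided p-value (enumerate n! = 120 permutations of y under H0): p = 0.483333.
Step 5: alpha = 0.05. fail to reject H0.

tau_b = 0.4000 (C=7, D=3), p = 0.483333, fail to reject H0.


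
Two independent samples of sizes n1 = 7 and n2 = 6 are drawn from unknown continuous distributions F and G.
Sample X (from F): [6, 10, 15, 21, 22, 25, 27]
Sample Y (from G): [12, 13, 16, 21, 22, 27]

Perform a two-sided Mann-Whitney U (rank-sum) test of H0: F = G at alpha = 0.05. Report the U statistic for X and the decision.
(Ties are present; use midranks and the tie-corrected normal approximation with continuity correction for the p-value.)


Step 1: Combine and sort all 13 observations; assign midranks.
sorted (value, group): (6,X), (10,X), (12,Y), (13,Y), (15,X), (16,Y), (21,X), (21,Y), (22,X), (22,Y), (25,X), (27,X), (27,Y)
ranks: 6->1, 10->2, 12->3, 13->4, 15->5, 16->6, 21->7.5, 21->7.5, 22->9.5, 22->9.5, 25->11, 27->12.5, 27->12.5
Step 2: Rank sum for X: R1 = 1 + 2 + 5 + 7.5 + 9.5 + 11 + 12.5 = 48.5.
Step 3: U_X = R1 - n1(n1+1)/2 = 48.5 - 7*8/2 = 48.5 - 28 = 20.5.
       U_Y = n1*n2 - U_X = 42 - 20.5 = 21.5.
Step 4: Ties are present, so use the tie-corrected normal approximation (with continuity correction) for the p-value.
Step 5: p-value = 1.000000; compare to alpha = 0.05. fail to reject H0.

U_X = 20.5, p = 1.000000, fail to reject H0 at alpha = 0.05.


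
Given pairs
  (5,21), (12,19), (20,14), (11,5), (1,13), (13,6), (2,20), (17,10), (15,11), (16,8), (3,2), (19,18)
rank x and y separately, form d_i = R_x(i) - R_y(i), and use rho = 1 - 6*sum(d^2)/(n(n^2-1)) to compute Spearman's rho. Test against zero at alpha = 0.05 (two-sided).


Step 1: Rank x and y separately (midranks; no ties here).
rank(x): 5->4, 12->6, 20->12, 11->5, 1->1, 13->7, 2->2, 17->10, 15->8, 16->9, 3->3, 19->11
rank(y): 21->12, 19->10, 14->8, 5->2, 13->7, 6->3, 20->11, 10->5, 11->6, 8->4, 2->1, 18->9
Step 2: d_i = R_x(i) - R_y(i); compute d_i^2.
  (4-12)^2=64, (6-10)^2=16, (12-8)^2=16, (5-2)^2=9, (1-7)^2=36, (7-3)^2=16, (2-11)^2=81, (10-5)^2=25, (8-6)^2=4, (9-4)^2=25, (3-1)^2=4, (11-9)^2=4
sum(d^2) = 300.
Step 3: rho = 1 - 6*300 / (12*(12^2 - 1)) = 1 - 1800/1716 = -0.048951.
Step 4: Under H0, t = rho * sqrt((n-2)/(1-rho^2)) = -0.1550 ~ t(10).
Step 5: Two-sided p-value from the t-distribution with 10 df = 0.879919.
Step 6: alpha = 0.05. fail to reject H0.

rho = -0.0490, p = 0.879919, fail to reject H0 at alpha = 0.05.


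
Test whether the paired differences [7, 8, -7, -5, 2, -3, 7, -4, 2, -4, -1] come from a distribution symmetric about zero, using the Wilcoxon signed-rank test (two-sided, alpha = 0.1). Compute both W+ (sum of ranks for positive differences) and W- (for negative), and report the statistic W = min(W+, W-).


Step 1: Drop any zero differences (none here) and take |d_i|.
|d| = [7, 8, 7, 5, 2, 3, 7, 4, 2, 4, 1]
Step 2: Midrank |d_i| (ties get averaged ranks).
ranks: |7|->9, |8|->11, |7|->9, |5|->7, |2|->2.5, |3|->4, |7|->9, |4|->5.5, |2|->2.5, |4|->5.5, |1|->1
Step 3: Attach original signs; sum ranks with positive sign and with negative sign.
W+ = 9 + 11 + 2.5 + 9 + 2.5 = 34
W- = 9 + 7 + 4 + 5.5 + 5.5 + 1 = 32
(Check: W+ + W- = 66 should equal n(n+1)/2 = 66.)
Step 4: Test statistic W = min(W+, W-) = 32.
Step 5: Ties in |d|, so use the tie-corrected normal approximation.
        E[W] = n(n+1)/4 = 11*12/4 = 33.
        Tie groups: |d|=2 (t=2), |d|=4 (t=2), |d|=7 (t=3); sum(t^3 - t) = 36.
        Var[W] = n(n+1)(2n+1)/24 - sum(t^3-t)/48 = 3036/24 - 36/48 = 125.75.
        z = (W - E[W]) / sqrt(Var[W]) = (32 - 33) / 11.2138 = -0.0892.
        Two-sided p = 2*Phi(z) = 0.928942.
Step 6: alpha = 0.1. fail to reject H0.

W+ = 34, W- = 32, W = min = 32, p = 0.928942, fail to reject H0.
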